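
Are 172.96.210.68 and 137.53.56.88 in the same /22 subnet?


Mask: 255.255.252.0
172.96.210.68 AND mask = 172.96.208.0
137.53.56.88 AND mask = 137.53.56.0
No, different subnets (172.96.208.0 vs 137.53.56.0)


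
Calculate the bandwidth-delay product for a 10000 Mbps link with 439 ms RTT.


BDP = bandwidth * RTT
= 10000 Mbps * 439 ms
= 10000 * 1e6 * 439 / 1000 bits
= 4390000000 bits
= 548750000 bytes
= 535888.6719 KB
BDP = 4390000000 bits (548750000 bytes)


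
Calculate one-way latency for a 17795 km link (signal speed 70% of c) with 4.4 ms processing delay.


Speed = 0.7 * 3e5 km/s = 210000 km/s
Propagation delay = 17795 / 210000 = 0.0847 s = 84.7381 ms
Processing delay = 4.4 ms
Total one-way latency = 89.1381 ms


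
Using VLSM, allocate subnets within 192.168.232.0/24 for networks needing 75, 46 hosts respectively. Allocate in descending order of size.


75 hosts -> /25 (126 usable): 192.168.232.0/25
46 hosts -> /26 (62 usable): 192.168.232.128/26
Allocation: 192.168.232.0/25 (75 hosts, 126 usable); 192.168.232.128/26 (46 hosts, 62 usable)


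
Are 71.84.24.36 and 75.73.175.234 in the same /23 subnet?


Mask: 255.255.254.0
71.84.24.36 AND mask = 71.84.24.0
75.73.175.234 AND mask = 75.73.174.0
No, different subnets (71.84.24.0 vs 75.73.174.0)


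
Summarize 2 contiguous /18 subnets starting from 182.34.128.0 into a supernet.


Original prefix: /18
Number of subnets: 2 = 2^1
New prefix = 18 - 1 = 17
Supernet: 182.34.128.0/17


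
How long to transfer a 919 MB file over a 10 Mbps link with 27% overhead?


Effective throughput = 10 * (1 - 27/100) = 7.3 Mbps
File size in Mb = 919 * 8 = 7352 Mb
Time = 7352 / 7.3
Time = 1007.1233 seconds


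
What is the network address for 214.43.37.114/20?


IP:   11010110.00101011.00100101.01110010
Mask: 11111111.11111111.11110000.00000000
AND operation:
Net:  11010110.00101011.00100000.00000000
Network: 214.43.32.0/20


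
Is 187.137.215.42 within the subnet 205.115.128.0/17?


Subnet network: 205.115.128.0
Test IP AND mask: 187.137.128.0
No, 187.137.215.42 is not in 205.115.128.0/17


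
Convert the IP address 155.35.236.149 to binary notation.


155 = 10011011
35 = 00100011
236 = 11101100
149 = 10010101
Binary: 10011011.00100011.11101100.10010101


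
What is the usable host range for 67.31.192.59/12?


Network: 67.16.0.0
Broadcast: 67.31.255.255
First usable = network + 1
Last usable = broadcast - 1
Range: 67.16.0.1 to 67.31.255.254


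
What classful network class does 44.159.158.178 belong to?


First octet: 44
Binary: 00101100
0xxxxxxx -> Class A (1-126)
Class A, default mask 255.0.0.0 (/8)


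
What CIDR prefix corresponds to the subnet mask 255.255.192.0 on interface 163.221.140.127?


Binary: 11111111.11111111.11000000.00000000
Count leading 1s
Prefix: /18


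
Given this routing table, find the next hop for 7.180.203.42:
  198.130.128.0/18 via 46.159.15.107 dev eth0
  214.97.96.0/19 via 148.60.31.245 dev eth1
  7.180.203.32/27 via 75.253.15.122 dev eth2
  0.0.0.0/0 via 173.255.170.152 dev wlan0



Longest prefix match for 7.180.203.42:
  /18 198.130.128.0: no
  /19 214.97.96.0: no
  /27 7.180.203.32: MATCH
  /0 0.0.0.0: MATCH
Selected: next-hop 75.253.15.122 via eth2 (matched /27)


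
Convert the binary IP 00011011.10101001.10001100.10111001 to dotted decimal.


00011011 = 27
10101001 = 169
10001100 = 140
10111001 = 185
IP: 27.169.140.185


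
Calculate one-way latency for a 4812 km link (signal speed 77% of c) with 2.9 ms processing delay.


Speed = 0.77 * 3e5 km/s = 231000 km/s
Propagation delay = 4812 / 231000 = 0.0208 s = 20.8312 ms
Processing delay = 2.9 ms
Total one-way latency = 23.7312 ms


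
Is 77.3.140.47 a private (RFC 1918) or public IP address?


RFC 1918 private ranges:
  10.0.0.0/8 (10.0.0.0 - 10.255.255.255)
  172.16.0.0/12 (172.16.0.0 - 172.31.255.255)
  192.168.0.0/16 (192.168.0.0 - 192.168.255.255)
Public (not in any RFC 1918 range)


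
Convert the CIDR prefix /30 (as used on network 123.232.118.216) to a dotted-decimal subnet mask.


/30 means 30 network bits, 2 host bits
Binary: 11111111111111111111111111111100
Mask: 255.255.255.252


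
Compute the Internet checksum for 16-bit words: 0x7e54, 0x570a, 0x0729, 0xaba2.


Sum all words (with carry folding):
+ 0x7e54 = 0x7e54
+ 0x570a = 0xd55e
+ 0x0729 = 0xdc87
+ 0xaba2 = 0x882a
One's complement: ~0x882a
Checksum = 0x77d5


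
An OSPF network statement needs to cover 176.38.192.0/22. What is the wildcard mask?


Subnet mask: 255.255.252.0
Wildcard = 255.255.255.255 - subnet mask
255 - 255 = 0
255 - 255 = 0
255 - 252 = 3
255 - 0 = 255
Wildcard: 0.0.3.255


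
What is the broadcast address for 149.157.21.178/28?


Network: 149.157.21.176/28
Host bits = 4
Set all host bits to 1:
Broadcast: 149.157.21.191


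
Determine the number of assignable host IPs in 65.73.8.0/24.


Host bits = 32 - 24 = 8
Total addresses = 2^8 = 256
Usable = total - 2 (network and broadcast)
Usable hosts: 254


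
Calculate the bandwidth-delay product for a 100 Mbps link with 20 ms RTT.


BDP = bandwidth * RTT
= 100 Mbps * 20 ms
= 100 * 1e6 * 20 / 1000 bits
= 2000000 bits
= 250000 bytes
= 244.1406 KB
BDP = 2000000 bits (250000 bytes)


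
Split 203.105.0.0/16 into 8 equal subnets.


New prefix = 16 + 3 = 19
Each subnet has 8192 addresses
  203.105.0.0/19
  203.105.32.0/19
  203.105.64.0/19
  203.105.96.0/19
  203.105.128.0/19
  203.105.160.0/19
  203.105.192.0/19
  203.105.224.0/19
Subnets: 203.105.0.0/19, 203.105.32.0/19, 203.105.64.0/19, 203.105.96.0/19, 203.105.128.0/19, 203.105.160.0/19, 203.105.192.0/19, 203.105.224.0/19


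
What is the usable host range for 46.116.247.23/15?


Network: 46.116.0.0
Broadcast: 46.117.255.255
First usable = network + 1
Last usable = broadcast - 1
Range: 46.116.0.1 to 46.117.255.254


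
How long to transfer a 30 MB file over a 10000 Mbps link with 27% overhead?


Effective throughput = 10000 * (1 - 27/100) = 7300 Mbps
File size in Mb = 30 * 8 = 240 Mb
Time = 240 / 7300
Time = 0.0329 seconds


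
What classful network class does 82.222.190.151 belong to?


First octet: 82
Binary: 01010010
0xxxxxxx -> Class A (1-126)
Class A, default mask 255.0.0.0 (/8)


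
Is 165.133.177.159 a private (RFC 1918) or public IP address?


RFC 1918 private ranges:
  10.0.0.0/8 (10.0.0.0 - 10.255.255.255)
  172.16.0.0/12 (172.16.0.0 - 172.31.255.255)
  192.168.0.0/16 (192.168.0.0 - 192.168.255.255)
Public (not in any RFC 1918 range)


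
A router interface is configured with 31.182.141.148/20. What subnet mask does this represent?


/20 means 20 network bits, 12 host bits
Binary: 11111111111111111111000000000000
Mask: 255.255.240.0


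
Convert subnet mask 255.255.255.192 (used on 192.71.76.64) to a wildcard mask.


Subnet mask: 255.255.255.192
Wildcard = 255.255.255.255 - subnet mask
255 - 255 = 0
255 - 255 = 0
255 - 255 = 0
255 - 192 = 63
Wildcard: 0.0.0.63


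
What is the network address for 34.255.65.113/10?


IP:   00100010.11111111.01000001.01110001
Mask: 11111111.11000000.00000000.00000000
AND operation:
Net:  00100010.11000000.00000000.00000000
Network: 34.192.0.0/10


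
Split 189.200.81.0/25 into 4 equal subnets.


New prefix = 25 + 2 = 27
Each subnet has 32 addresses
  189.200.81.0/27
  189.200.81.32/27
  189.200.81.64/27
  189.200.81.96/27
Subnets: 189.200.81.0/27, 189.200.81.32/27, 189.200.81.64/27, 189.200.81.96/27


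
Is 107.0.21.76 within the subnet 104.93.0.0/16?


Subnet network: 104.93.0.0
Test IP AND mask: 107.0.0.0
No, 107.0.21.76 is not in 104.93.0.0/16


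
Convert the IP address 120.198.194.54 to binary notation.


120 = 01111000
198 = 11000110
194 = 11000010
54 = 00110110
Binary: 01111000.11000110.11000010.00110110


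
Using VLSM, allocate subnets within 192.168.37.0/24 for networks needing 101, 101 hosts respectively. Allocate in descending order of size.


101 hosts -> /25 (126 usable): 192.168.37.0/25
101 hosts -> /25 (126 usable): 192.168.37.128/25
Allocation: 192.168.37.0/25 (101 hosts, 126 usable); 192.168.37.128/25 (101 hosts, 126 usable)


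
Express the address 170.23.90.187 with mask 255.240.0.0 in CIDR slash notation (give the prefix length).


Binary: 11111111.11110000.00000000.00000000
Count leading 1s
Prefix: /12


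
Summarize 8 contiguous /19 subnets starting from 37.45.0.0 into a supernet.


Original prefix: /19
Number of subnets: 8 = 2^3
New prefix = 19 - 3 = 16
Supernet: 37.45.0.0/16


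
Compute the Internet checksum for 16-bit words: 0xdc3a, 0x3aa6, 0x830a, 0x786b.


Sum all words (with carry folding):
+ 0xdc3a = 0xdc3a
+ 0x3aa6 = 0x16e1
+ 0x830a = 0x99eb
+ 0x786b = 0x1257
One's complement: ~0x1257
Checksum = 0xeda8


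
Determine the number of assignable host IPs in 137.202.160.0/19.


Host bits = 32 - 19 = 13
Total addresses = 2^13 = 8192
Usable = total - 2 (network and broadcast)
Usable hosts: 8190


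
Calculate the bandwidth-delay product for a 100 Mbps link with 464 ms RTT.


BDP = bandwidth * RTT
= 100 Mbps * 464 ms
= 100 * 1e6 * 464 / 1000 bits
= 46400000 bits
= 5800000 bytes
= 5664.0625 KB
BDP = 46400000 bits (5800000 bytes)


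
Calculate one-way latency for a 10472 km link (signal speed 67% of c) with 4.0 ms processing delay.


Speed = 0.67 * 3e5 km/s = 201000 km/s
Propagation delay = 10472 / 201000 = 0.0521 s = 52.0995 ms
Processing delay = 4.0 ms
Total one-way latency = 56.0995 ms


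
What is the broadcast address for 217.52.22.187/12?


Network: 217.48.0.0/12
Host bits = 20
Set all host bits to 1:
Broadcast: 217.63.255.255


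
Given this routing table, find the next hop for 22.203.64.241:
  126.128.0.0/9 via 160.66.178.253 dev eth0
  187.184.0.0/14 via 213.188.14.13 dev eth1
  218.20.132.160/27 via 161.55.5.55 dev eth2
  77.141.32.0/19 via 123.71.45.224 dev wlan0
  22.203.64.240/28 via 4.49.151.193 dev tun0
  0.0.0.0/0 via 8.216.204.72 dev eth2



Longest prefix match for 22.203.64.241:
  /9 126.128.0.0: no
  /14 187.184.0.0: no
  /27 218.20.132.160: no
  /19 77.141.32.0: no
  /28 22.203.64.240: MATCH
  /0 0.0.0.0: MATCH
Selected: next-hop 4.49.151.193 via tun0 (matched /28)


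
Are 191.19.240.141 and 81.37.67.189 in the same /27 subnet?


Mask: 255.255.255.224
191.19.240.141 AND mask = 191.19.240.128
81.37.67.189 AND mask = 81.37.67.160
No, different subnets (191.19.240.128 vs 81.37.67.160)


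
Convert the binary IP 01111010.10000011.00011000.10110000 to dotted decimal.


01111010 = 122
10000011 = 131
00011000 = 24
10110000 = 176
IP: 122.131.24.176


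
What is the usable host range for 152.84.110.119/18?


Network: 152.84.64.0
Broadcast: 152.84.127.255
First usable = network + 1
Last usable = broadcast - 1
Range: 152.84.64.1 to 152.84.127.254


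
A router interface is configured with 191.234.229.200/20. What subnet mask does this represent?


/20 means 20 network bits, 12 host bits
Binary: 11111111111111111111000000000000
Mask: 255.255.240.0


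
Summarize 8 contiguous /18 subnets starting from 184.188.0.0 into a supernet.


Original prefix: /18
Number of subnets: 8 = 2^3
New prefix = 18 - 3 = 15
Supernet: 184.188.0.0/15


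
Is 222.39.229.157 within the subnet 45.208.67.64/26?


Subnet network: 45.208.67.64
Test IP AND mask: 222.39.229.128
No, 222.39.229.157 is not in 45.208.67.64/26


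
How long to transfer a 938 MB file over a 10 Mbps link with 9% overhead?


Effective throughput = 10 * (1 - 9/100) = 9.1 Mbps
File size in Mb = 938 * 8 = 7504 Mb
Time = 7504 / 9.1
Time = 824.6154 seconds


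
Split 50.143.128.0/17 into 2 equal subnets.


New prefix = 17 + 1 = 18
Each subnet has 16384 addresses
  50.143.128.0/18
  50.143.192.0/18
Subnets: 50.143.128.0/18, 50.143.192.0/18


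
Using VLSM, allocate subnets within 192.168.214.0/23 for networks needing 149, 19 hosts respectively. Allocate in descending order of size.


149 hosts -> /24 (254 usable): 192.168.214.0/24
19 hosts -> /27 (30 usable): 192.168.215.0/27
Allocation: 192.168.214.0/24 (149 hosts, 254 usable); 192.168.215.0/27 (19 hosts, 30 usable)


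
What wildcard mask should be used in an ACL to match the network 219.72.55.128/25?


Subnet mask: 255.255.255.128
Wildcard = 255.255.255.255 - subnet mask
255 - 255 = 0
255 - 255 = 0
255 - 255 = 0
255 - 128 = 127
Wildcard: 0.0.0.127


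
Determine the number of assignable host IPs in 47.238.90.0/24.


Host bits = 32 - 24 = 8
Total addresses = 2^8 = 256
Usable = total - 2 (network and broadcast)
Usable hosts: 254


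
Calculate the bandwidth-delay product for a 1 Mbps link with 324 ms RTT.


BDP = bandwidth * RTT
= 1 Mbps * 324 ms
= 1 * 1e6 * 324 / 1000 bits
= 324000 bits
= 40500 bytes
= 39.5508 KB
BDP = 324000 bits (40500 bytes)


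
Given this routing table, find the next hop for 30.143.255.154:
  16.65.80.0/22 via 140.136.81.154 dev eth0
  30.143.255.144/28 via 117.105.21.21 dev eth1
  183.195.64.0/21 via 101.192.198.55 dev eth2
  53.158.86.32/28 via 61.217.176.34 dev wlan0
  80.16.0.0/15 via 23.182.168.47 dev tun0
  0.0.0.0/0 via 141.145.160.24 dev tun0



Longest prefix match for 30.143.255.154:
  /22 16.65.80.0: no
  /28 30.143.255.144: MATCH
  /21 183.195.64.0: no
  /28 53.158.86.32: no
  /15 80.16.0.0: no
  /0 0.0.0.0: MATCH
Selected: next-hop 117.105.21.21 via eth1 (matched /28)


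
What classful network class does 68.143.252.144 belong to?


First octet: 68
Binary: 01000100
0xxxxxxx -> Class A (1-126)
Class A, default mask 255.0.0.0 (/8)


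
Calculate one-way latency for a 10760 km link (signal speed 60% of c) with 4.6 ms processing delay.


Speed = 0.6 * 3e5 km/s = 180000 km/s
Propagation delay = 10760 / 180000 = 0.0598 s = 59.7778 ms
Processing delay = 4.6 ms
Total one-way latency = 64.3778 ms


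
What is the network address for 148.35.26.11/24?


IP:   10010100.00100011.00011010.00001011
Mask: 11111111.11111111.11111111.00000000
AND operation:
Net:  10010100.00100011.00011010.00000000
Network: 148.35.26.0/24


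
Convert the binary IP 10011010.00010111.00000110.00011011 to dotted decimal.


10011010 = 154
00010111 = 23
00000110 = 6
00011011 = 27
IP: 154.23.6.27


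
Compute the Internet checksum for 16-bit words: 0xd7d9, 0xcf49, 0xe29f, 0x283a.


Sum all words (with carry folding):
+ 0xd7d9 = 0xd7d9
+ 0xcf49 = 0xa723
+ 0xe29f = 0x89c3
+ 0x283a = 0xb1fd
One's complement: ~0xb1fd
Checksum = 0x4e02


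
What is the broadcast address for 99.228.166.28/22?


Network: 99.228.164.0/22
Host bits = 10
Set all host bits to 1:
Broadcast: 99.228.167.255


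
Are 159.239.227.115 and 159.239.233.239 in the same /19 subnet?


Mask: 255.255.224.0
159.239.227.115 AND mask = 159.239.224.0
159.239.233.239 AND mask = 159.239.224.0
Yes, same subnet (159.239.224.0)


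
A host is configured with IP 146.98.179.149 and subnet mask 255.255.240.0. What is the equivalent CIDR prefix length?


Binary: 11111111.11111111.11110000.00000000
Count leading 1s
Prefix: /20


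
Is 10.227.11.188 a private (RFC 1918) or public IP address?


RFC 1918 private ranges:
  10.0.0.0/8 (10.0.0.0 - 10.255.255.255)
  172.16.0.0/12 (172.16.0.0 - 172.31.255.255)
  192.168.0.0/16 (192.168.0.0 - 192.168.255.255)
Private (in 10.0.0.0/8)


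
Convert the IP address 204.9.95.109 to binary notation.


204 = 11001100
9 = 00001001
95 = 01011111
109 = 01101101
Binary: 11001100.00001001.01011111.01101101


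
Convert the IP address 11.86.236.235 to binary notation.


11 = 00001011
86 = 01010110
236 = 11101100
235 = 11101011
Binary: 00001011.01010110.11101100.11101011


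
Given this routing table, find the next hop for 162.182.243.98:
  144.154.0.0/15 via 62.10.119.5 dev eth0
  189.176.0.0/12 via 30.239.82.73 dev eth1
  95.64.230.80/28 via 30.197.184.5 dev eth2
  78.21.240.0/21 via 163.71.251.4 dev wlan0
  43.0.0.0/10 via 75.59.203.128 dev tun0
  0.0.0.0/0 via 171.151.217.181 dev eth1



Longest prefix match for 162.182.243.98:
  /15 144.154.0.0: no
  /12 189.176.0.0: no
  /28 95.64.230.80: no
  /21 78.21.240.0: no
  /10 43.0.0.0: no
  /0 0.0.0.0: MATCH
Selected: next-hop 171.151.217.181 via eth1 (matched /0)


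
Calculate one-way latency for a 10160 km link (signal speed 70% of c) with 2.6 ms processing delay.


Speed = 0.7 * 3e5 km/s = 210000 km/s
Propagation delay = 10160 / 210000 = 0.0484 s = 48.381 ms
Processing delay = 2.6 ms
Total one-way latency = 50.981 ms


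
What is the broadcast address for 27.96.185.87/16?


Network: 27.96.0.0/16
Host bits = 16
Set all host bits to 1:
Broadcast: 27.96.255.255


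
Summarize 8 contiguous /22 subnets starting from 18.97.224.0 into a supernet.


Original prefix: /22
Number of subnets: 8 = 2^3
New prefix = 22 - 3 = 19
Supernet: 18.97.224.0/19


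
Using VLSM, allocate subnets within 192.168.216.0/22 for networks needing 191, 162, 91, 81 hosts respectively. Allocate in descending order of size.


191 hosts -> /24 (254 usable): 192.168.216.0/24
162 hosts -> /24 (254 usable): 192.168.217.0/24
91 hosts -> /25 (126 usable): 192.168.218.0/25
81 hosts -> /25 (126 usable): 192.168.218.128/25
Allocation: 192.168.216.0/24 (191 hosts, 254 usable); 192.168.217.0/24 (162 hosts, 254 usable); 192.168.218.0/25 (91 hosts, 126 usable); 192.168.218.128/25 (81 hosts, 126 usable)


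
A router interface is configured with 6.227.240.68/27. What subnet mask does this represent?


/27 means 27 network bits, 5 host bits
Binary: 11111111111111111111111111100000
Mask: 255.255.255.224


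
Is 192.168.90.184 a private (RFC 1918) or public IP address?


RFC 1918 private ranges:
  10.0.0.0/8 (10.0.0.0 - 10.255.255.255)
  172.16.0.0/12 (172.16.0.0 - 172.31.255.255)
  192.168.0.0/16 (192.168.0.0 - 192.168.255.255)
Private (in 192.168.0.0/16)


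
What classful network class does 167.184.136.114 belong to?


First octet: 167
Binary: 10100111
10xxxxxx -> Class B (128-191)
Class B, default mask 255.255.0.0 (/16)


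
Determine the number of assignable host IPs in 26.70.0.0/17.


Host bits = 32 - 17 = 15
Total addresses = 2^15 = 32768
Usable = total - 2 (network and broadcast)
Usable hosts: 32766


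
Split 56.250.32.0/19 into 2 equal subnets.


New prefix = 19 + 1 = 20
Each subnet has 4096 addresses
  56.250.32.0/20
  56.250.48.0/20
Subnets: 56.250.32.0/20, 56.250.48.0/20


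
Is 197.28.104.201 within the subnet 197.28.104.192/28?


Subnet network: 197.28.104.192
Test IP AND mask: 197.28.104.192
Yes, 197.28.104.201 is in 197.28.104.192/28


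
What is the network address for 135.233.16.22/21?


IP:   10000111.11101001.00010000.00010110
Mask: 11111111.11111111.11111000.00000000
AND operation:
Net:  10000111.11101001.00010000.00000000
Network: 135.233.16.0/21


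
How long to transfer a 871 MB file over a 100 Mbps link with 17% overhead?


Effective throughput = 100 * (1 - 17/100) = 83 Mbps
File size in Mb = 871 * 8 = 6968 Mb
Time = 6968 / 83
Time = 83.9518 seconds


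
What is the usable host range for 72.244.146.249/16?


Network: 72.244.0.0
Broadcast: 72.244.255.255
First usable = network + 1
Last usable = broadcast - 1
Range: 72.244.0.1 to 72.244.255.254


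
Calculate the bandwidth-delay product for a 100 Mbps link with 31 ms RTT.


BDP = bandwidth * RTT
= 100 Mbps * 31 ms
= 100 * 1e6 * 31 / 1000 bits
= 3100000 bits
= 387500 bytes
= 378.418 KB
BDP = 3100000 bits (387500 bytes)


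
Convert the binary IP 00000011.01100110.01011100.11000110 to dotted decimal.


00000011 = 3
01100110 = 102
01011100 = 92
11000110 = 198
IP: 3.102.92.198


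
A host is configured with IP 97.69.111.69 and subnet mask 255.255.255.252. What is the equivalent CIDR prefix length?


Binary: 11111111.11111111.11111111.11111100
Count leading 1s
Prefix: /30


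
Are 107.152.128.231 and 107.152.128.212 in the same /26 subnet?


Mask: 255.255.255.192
107.152.128.231 AND mask = 107.152.128.192
107.152.128.212 AND mask = 107.152.128.192
Yes, same subnet (107.152.128.192)


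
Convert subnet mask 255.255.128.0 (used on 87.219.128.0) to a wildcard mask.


Subnet mask: 255.255.128.0
Wildcard = 255.255.255.255 - subnet mask
255 - 255 = 0
255 - 255 = 0
255 - 128 = 127
255 - 0 = 255
Wildcard: 0.0.127.255


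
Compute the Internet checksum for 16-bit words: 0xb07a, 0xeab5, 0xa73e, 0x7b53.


Sum all words (with carry folding):
+ 0xb07a = 0xb07a
+ 0xeab5 = 0x9b30
+ 0xa73e = 0x426f
+ 0x7b53 = 0xbdc2
One's complement: ~0xbdc2
Checksum = 0x423d


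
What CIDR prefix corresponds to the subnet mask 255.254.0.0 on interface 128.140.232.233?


Binary: 11111111.11111110.00000000.00000000
Count leading 1s
Prefix: /15


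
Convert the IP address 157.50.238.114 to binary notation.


157 = 10011101
50 = 00110010
238 = 11101110
114 = 01110010
Binary: 10011101.00110010.11101110.01110010


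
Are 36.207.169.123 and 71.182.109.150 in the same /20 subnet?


Mask: 255.255.240.0
36.207.169.123 AND mask = 36.207.160.0
71.182.109.150 AND mask = 71.182.96.0
No, different subnets (36.207.160.0 vs 71.182.96.0)


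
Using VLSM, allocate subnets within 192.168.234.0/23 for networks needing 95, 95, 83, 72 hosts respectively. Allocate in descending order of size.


95 hosts -> /25 (126 usable): 192.168.234.0/25
95 hosts -> /25 (126 usable): 192.168.234.128/25
83 hosts -> /25 (126 usable): 192.168.235.0/25
72 hosts -> /25 (126 usable): 192.168.235.128/25
Allocation: 192.168.234.0/25 (95 hosts, 126 usable); 192.168.234.128/25 (95 hosts, 126 usable); 192.168.235.0/25 (83 hosts, 126 usable); 192.168.235.128/25 (72 hosts, 126 usable)


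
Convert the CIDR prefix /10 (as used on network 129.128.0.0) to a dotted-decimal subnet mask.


/10 means 10 network bits, 22 host bits
Binary: 11111111110000000000000000000000
Mask: 255.192.0.0


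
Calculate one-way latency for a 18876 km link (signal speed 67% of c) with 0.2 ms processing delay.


Speed = 0.67 * 3e5 km/s = 201000 km/s
Propagation delay = 18876 / 201000 = 0.0939 s = 93.9104 ms
Processing delay = 0.2 ms
Total one-way latency = 94.1104 ms


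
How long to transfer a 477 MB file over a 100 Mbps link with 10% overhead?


Effective throughput = 100 * (1 - 10/100) = 90 Mbps
File size in Mb = 477 * 8 = 3816 Mb
Time = 3816 / 90
Time = 42.4 seconds


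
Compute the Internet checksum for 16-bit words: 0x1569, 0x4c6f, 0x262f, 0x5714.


Sum all words (with carry folding):
+ 0x1569 = 0x1569
+ 0x4c6f = 0x61d8
+ 0x262f = 0x8807
+ 0x5714 = 0xdf1b
One's complement: ~0xdf1b
Checksum = 0x20e4


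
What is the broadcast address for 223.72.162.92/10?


Network: 223.64.0.0/10
Host bits = 22
Set all host bits to 1:
Broadcast: 223.127.255.255


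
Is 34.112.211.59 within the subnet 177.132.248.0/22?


Subnet network: 177.132.248.0
Test IP AND mask: 34.112.208.0
No, 34.112.211.59 is not in 177.132.248.0/22


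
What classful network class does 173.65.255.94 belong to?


First octet: 173
Binary: 10101101
10xxxxxx -> Class B (128-191)
Class B, default mask 255.255.0.0 (/16)


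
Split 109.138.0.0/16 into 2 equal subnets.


New prefix = 16 + 1 = 17
Each subnet has 32768 addresses
  109.138.0.0/17
  109.138.128.0/17
Subnets: 109.138.0.0/17, 109.138.128.0/17


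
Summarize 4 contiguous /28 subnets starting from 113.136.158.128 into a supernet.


Original prefix: /28
Number of subnets: 4 = 2^2
New prefix = 28 - 2 = 26
Supernet: 113.136.158.128/26


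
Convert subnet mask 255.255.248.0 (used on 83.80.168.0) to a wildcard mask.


Subnet mask: 255.255.248.0
Wildcard = 255.255.255.255 - subnet mask
255 - 255 = 0
255 - 255 = 0
255 - 248 = 7
255 - 0 = 255
Wildcard: 0.0.7.255


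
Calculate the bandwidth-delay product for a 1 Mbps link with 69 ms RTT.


BDP = bandwidth * RTT
= 1 Mbps * 69 ms
= 1 * 1e6 * 69 / 1000 bits
= 69000 bits
= 8625 bytes
= 8.4229 KB
BDP = 69000 bits (8625 bytes)


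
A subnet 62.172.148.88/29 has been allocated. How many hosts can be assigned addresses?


Host bits = 32 - 29 = 3
Total addresses = 2^3 = 8
Usable = total - 2 (network and broadcast)
Usable hosts: 6


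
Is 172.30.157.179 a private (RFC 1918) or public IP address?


RFC 1918 private ranges:
  10.0.0.0/8 (10.0.0.0 - 10.255.255.255)
  172.16.0.0/12 (172.16.0.0 - 172.31.255.255)
  192.168.0.0/16 (192.168.0.0 - 192.168.255.255)
Private (in 172.16.0.0/12)


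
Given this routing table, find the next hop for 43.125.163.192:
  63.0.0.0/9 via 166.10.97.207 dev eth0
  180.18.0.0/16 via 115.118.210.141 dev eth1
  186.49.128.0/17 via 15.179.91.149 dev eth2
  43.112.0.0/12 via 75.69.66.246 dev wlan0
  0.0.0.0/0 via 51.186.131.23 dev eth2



Longest prefix match for 43.125.163.192:
  /9 63.0.0.0: no
  /16 180.18.0.0: no
  /17 186.49.128.0: no
  /12 43.112.0.0: MATCH
  /0 0.0.0.0: MATCH
Selected: next-hop 75.69.66.246 via wlan0 (matched /12)


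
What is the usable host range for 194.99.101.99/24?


Network: 194.99.101.0
Broadcast: 194.99.101.255
First usable = network + 1
Last usable = broadcast - 1
Range: 194.99.101.1 to 194.99.101.254


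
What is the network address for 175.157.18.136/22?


IP:   10101111.10011101.00010010.10001000
Mask: 11111111.11111111.11111100.00000000
AND operation:
Net:  10101111.10011101.00010000.00000000
Network: 175.157.16.0/22


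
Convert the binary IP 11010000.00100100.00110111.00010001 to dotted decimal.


11010000 = 208
00100100 = 36
00110111 = 55
00010001 = 17
IP: 208.36.55.17


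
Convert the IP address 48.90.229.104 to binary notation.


48 = 00110000
90 = 01011010
229 = 11100101
104 = 01101000
Binary: 00110000.01011010.11100101.01101000


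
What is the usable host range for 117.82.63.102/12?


Network: 117.80.0.0
Broadcast: 117.95.255.255
First usable = network + 1
Last usable = broadcast - 1
Range: 117.80.0.1 to 117.95.255.254


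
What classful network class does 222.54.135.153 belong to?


First octet: 222
Binary: 11011110
110xxxxx -> Class C (192-223)
Class C, default mask 255.255.255.0 (/24)


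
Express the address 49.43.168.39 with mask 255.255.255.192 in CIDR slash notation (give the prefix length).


Binary: 11111111.11111111.11111111.11000000
Count leading 1s
Prefix: /26


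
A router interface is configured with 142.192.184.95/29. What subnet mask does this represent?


/29 means 29 network bits, 3 host bits
Binary: 11111111111111111111111111111000
Mask: 255.255.255.248


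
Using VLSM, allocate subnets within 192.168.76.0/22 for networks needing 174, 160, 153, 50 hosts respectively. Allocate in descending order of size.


174 hosts -> /24 (254 usable): 192.168.76.0/24
160 hosts -> /24 (254 usable): 192.168.77.0/24
153 hosts -> /24 (254 usable): 192.168.78.0/24
50 hosts -> /26 (62 usable): 192.168.79.0/26
Allocation: 192.168.76.0/24 (174 hosts, 254 usable); 192.168.77.0/24 (160 hosts, 254 usable); 192.168.78.0/24 (153 hosts, 254 usable); 192.168.79.0/26 (50 hosts, 62 usable)


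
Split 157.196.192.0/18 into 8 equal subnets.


New prefix = 18 + 3 = 21
Each subnet has 2048 addresses
  157.196.192.0/21
  157.196.200.0/21
  157.196.208.0/21
  157.196.216.0/21
  157.196.224.0/21
  157.196.232.0/21
  157.196.240.0/21
  157.196.248.0/21
Subnets: 157.196.192.0/21, 157.196.200.0/21, 157.196.208.0/21, 157.196.216.0/21, 157.196.224.0/21, 157.196.232.0/21, 157.196.240.0/21, 157.196.248.0/21


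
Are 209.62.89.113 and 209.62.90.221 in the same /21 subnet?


Mask: 255.255.248.0
209.62.89.113 AND mask = 209.62.88.0
209.62.90.221 AND mask = 209.62.88.0
Yes, same subnet (209.62.88.0)


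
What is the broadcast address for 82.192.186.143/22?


Network: 82.192.184.0/22
Host bits = 10
Set all host bits to 1:
Broadcast: 82.192.187.255


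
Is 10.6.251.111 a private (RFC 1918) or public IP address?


RFC 1918 private ranges:
  10.0.0.0/8 (10.0.0.0 - 10.255.255.255)
  172.16.0.0/12 (172.16.0.0 - 172.31.255.255)
  192.168.0.0/16 (192.168.0.0 - 192.168.255.255)
Private (in 10.0.0.0/8)


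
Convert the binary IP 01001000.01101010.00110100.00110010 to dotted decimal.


01001000 = 72
01101010 = 106
00110100 = 52
00110010 = 50
IP: 72.106.52.50


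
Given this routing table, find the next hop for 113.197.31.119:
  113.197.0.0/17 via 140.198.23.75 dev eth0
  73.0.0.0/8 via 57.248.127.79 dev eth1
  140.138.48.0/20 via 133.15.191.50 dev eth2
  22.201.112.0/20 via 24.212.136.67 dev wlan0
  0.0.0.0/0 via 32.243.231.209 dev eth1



Longest prefix match for 113.197.31.119:
  /17 113.197.0.0: MATCH
  /8 73.0.0.0: no
  /20 140.138.48.0: no
  /20 22.201.112.0: no
  /0 0.0.0.0: MATCH
Selected: next-hop 140.198.23.75 via eth0 (matched /17)


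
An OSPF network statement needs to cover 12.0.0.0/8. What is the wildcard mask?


Subnet mask: 255.0.0.0
Wildcard = 255.255.255.255 - subnet mask
255 - 255 = 0
255 - 0 = 255
255 - 0 = 255
255 - 0 = 255
Wildcard: 0.255.255.255


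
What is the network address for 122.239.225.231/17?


IP:   01111010.11101111.11100001.11100111
Mask: 11111111.11111111.10000000.00000000
AND operation:
Net:  01111010.11101111.10000000.00000000
Network: 122.239.128.0/17


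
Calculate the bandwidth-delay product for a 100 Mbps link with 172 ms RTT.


BDP = bandwidth * RTT
= 100 Mbps * 172 ms
= 100 * 1e6 * 172 / 1000 bits
= 17200000 bits
= 2150000 bytes
= 2099.6094 KB
BDP = 17200000 bits (2150000 bytes)


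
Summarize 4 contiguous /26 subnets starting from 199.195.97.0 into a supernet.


Original prefix: /26
Number of subnets: 4 = 2^2
New prefix = 26 - 2 = 24
Supernet: 199.195.97.0/24


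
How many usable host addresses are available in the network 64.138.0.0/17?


Host bits = 32 - 17 = 15
Total addresses = 2^15 = 32768
Usable = total - 2 (network and broadcast)
Usable hosts: 32766


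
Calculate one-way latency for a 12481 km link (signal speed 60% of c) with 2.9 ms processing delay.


Speed = 0.6 * 3e5 km/s = 180000 km/s
Propagation delay = 12481 / 180000 = 0.0693 s = 69.3389 ms
Processing delay = 2.9 ms
Total one-way latency = 72.2389 ms


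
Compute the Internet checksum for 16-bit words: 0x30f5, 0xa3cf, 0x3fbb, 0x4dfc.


Sum all words (with carry folding):
+ 0x30f5 = 0x30f5
+ 0xa3cf = 0xd4c4
+ 0x3fbb = 0x1480
+ 0x4dfc = 0x627c
One's complement: ~0x627c
Checksum = 0x9d83


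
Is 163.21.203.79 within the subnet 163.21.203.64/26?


Subnet network: 163.21.203.64
Test IP AND mask: 163.21.203.64
Yes, 163.21.203.79 is in 163.21.203.64/26


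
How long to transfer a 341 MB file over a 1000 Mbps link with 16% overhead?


Effective throughput = 1000 * (1 - 16/100) = 840 Mbps
File size in Mb = 341 * 8 = 2728 Mb
Time = 2728 / 840
Time = 3.2476 seconds


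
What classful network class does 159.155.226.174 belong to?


First octet: 159
Binary: 10011111
10xxxxxx -> Class B (128-191)
Class B, default mask 255.255.0.0 (/16)


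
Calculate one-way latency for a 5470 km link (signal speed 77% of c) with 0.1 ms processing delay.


Speed = 0.77 * 3e5 km/s = 231000 km/s
Propagation delay = 5470 / 231000 = 0.0237 s = 23.6797 ms
Processing delay = 0.1 ms
Total one-way latency = 23.7797 ms


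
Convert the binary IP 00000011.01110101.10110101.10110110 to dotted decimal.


00000011 = 3
01110101 = 117
10110101 = 181
10110110 = 182
IP: 3.117.181.182


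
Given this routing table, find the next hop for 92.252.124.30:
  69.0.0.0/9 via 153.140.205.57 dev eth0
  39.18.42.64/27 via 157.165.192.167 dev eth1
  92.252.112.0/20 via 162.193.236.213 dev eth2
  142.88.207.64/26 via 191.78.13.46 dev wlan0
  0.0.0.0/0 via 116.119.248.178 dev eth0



Longest prefix match for 92.252.124.30:
  /9 69.0.0.0: no
  /27 39.18.42.64: no
  /20 92.252.112.0: MATCH
  /26 142.88.207.64: no
  /0 0.0.0.0: MATCH
Selected: next-hop 162.193.236.213 via eth2 (matched /20)


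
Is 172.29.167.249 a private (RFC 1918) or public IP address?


RFC 1918 private ranges:
  10.0.0.0/8 (10.0.0.0 - 10.255.255.255)
  172.16.0.0/12 (172.16.0.0 - 172.31.255.255)
  192.168.0.0/16 (192.168.0.0 - 192.168.255.255)
Private (in 172.16.0.0/12)


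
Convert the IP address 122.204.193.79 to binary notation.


122 = 01111010
204 = 11001100
193 = 11000001
79 = 01001111
Binary: 01111010.11001100.11000001.01001111


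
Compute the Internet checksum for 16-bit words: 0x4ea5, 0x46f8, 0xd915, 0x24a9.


Sum all words (with carry folding):
+ 0x4ea5 = 0x4ea5
+ 0x46f8 = 0x959d
+ 0xd915 = 0x6eb3
+ 0x24a9 = 0x935c
One's complement: ~0x935c
Checksum = 0x6ca3


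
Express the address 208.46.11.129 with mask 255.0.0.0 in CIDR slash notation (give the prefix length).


Binary: 11111111.00000000.00000000.00000000
Count leading 1s
Prefix: /8


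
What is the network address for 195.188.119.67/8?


IP:   11000011.10111100.01110111.01000011
Mask: 11111111.00000000.00000000.00000000
AND operation:
Net:  11000011.00000000.00000000.00000000
Network: 195.0.0.0/8


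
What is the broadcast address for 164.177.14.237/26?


Network: 164.177.14.192/26
Host bits = 6
Set all host bits to 1:
Broadcast: 164.177.14.255


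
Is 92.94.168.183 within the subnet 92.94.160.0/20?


Subnet network: 92.94.160.0
Test IP AND mask: 92.94.160.0
Yes, 92.94.168.183 is in 92.94.160.0/20


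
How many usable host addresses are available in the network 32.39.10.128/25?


Host bits = 32 - 25 = 7
Total addresses = 2^7 = 128
Usable = total - 2 (network and broadcast)
Usable hosts: 126


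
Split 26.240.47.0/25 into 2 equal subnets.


New prefix = 25 + 1 = 26
Each subnet has 64 addresses
  26.240.47.0/26
  26.240.47.64/26
Subnets: 26.240.47.0/26, 26.240.47.64/26


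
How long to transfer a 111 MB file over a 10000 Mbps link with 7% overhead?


Effective throughput = 10000 * (1 - 7/100) = 9300 Mbps
File size in Mb = 111 * 8 = 888 Mb
Time = 888 / 9300
Time = 0.0955 seconds


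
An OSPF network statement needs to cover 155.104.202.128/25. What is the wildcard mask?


Subnet mask: 255.255.255.128
Wildcard = 255.255.255.255 - subnet mask
255 - 255 = 0
255 - 255 = 0
255 - 255 = 0
255 - 128 = 127
Wildcard: 0.0.0.127


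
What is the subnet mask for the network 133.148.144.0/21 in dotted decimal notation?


/21 means 21 network bits, 11 host bits
Binary: 11111111111111111111100000000000
Mask: 255.255.248.0


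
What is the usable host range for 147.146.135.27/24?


Network: 147.146.135.0
Broadcast: 147.146.135.255
First usable = network + 1
Last usable = broadcast - 1
Range: 147.146.135.1 to 147.146.135.254


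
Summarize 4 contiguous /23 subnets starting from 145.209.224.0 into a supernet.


Original prefix: /23
Number of subnets: 4 = 2^2
New prefix = 23 - 2 = 21
Supernet: 145.209.224.0/21


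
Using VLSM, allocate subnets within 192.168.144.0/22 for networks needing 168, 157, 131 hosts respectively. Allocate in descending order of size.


168 hosts -> /24 (254 usable): 192.168.144.0/24
157 hosts -> /24 (254 usable): 192.168.145.0/24
131 hosts -> /24 (254 usable): 192.168.146.0/24
Allocation: 192.168.144.0/24 (168 hosts, 254 usable); 192.168.145.0/24 (157 hosts, 254 usable); 192.168.146.0/24 (131 hosts, 254 usable)


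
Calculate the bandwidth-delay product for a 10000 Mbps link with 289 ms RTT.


BDP = bandwidth * RTT
= 10000 Mbps * 289 ms
= 10000 * 1e6 * 289 / 1000 bits
= 2890000000 bits
= 361250000 bytes
= 352783.2031 KB
BDP = 2890000000 bits (361250000 bytes)


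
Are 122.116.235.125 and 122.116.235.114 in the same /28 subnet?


Mask: 255.255.255.240
122.116.235.125 AND mask = 122.116.235.112
122.116.235.114 AND mask = 122.116.235.112
Yes, same subnet (122.116.235.112)


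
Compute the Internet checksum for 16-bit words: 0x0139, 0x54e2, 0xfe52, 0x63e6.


Sum all words (with carry folding):
+ 0x0139 = 0x0139
+ 0x54e2 = 0x561b
+ 0xfe52 = 0x546e
+ 0x63e6 = 0xb854
One's complement: ~0xb854
Checksum = 0x47ab


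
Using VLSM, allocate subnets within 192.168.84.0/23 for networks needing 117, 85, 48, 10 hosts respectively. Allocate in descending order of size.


117 hosts -> /25 (126 usable): 192.168.84.0/25
85 hosts -> /25 (126 usable): 192.168.84.128/25
48 hosts -> /26 (62 usable): 192.168.85.0/26
10 hosts -> /28 (14 usable): 192.168.85.64/28
Allocation: 192.168.84.0/25 (117 hosts, 126 usable); 192.168.84.128/25 (85 hosts, 126 usable); 192.168.85.0/26 (48 hosts, 62 usable); 192.168.85.64/28 (10 hosts, 14 usable)


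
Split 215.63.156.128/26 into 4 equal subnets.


New prefix = 26 + 2 = 28
Each subnet has 16 addresses
  215.63.156.128/28
  215.63.156.144/28
  215.63.156.160/28
  215.63.156.176/28
Subnets: 215.63.156.128/28, 215.63.156.144/28, 215.63.156.160/28, 215.63.156.176/28


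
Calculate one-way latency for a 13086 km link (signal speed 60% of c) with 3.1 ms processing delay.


Speed = 0.6 * 3e5 km/s = 180000 km/s
Propagation delay = 13086 / 180000 = 0.0727 s = 72.7 ms
Processing delay = 3.1 ms
Total one-way latency = 75.8 ms


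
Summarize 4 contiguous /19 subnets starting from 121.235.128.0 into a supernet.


Original prefix: /19
Number of subnets: 4 = 2^2
New prefix = 19 - 2 = 17
Supernet: 121.235.128.0/17


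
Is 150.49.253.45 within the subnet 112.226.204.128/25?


Subnet network: 112.226.204.128
Test IP AND mask: 150.49.253.0
No, 150.49.253.45 is not in 112.226.204.128/25


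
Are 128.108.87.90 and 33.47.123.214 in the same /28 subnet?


Mask: 255.255.255.240
128.108.87.90 AND mask = 128.108.87.80
33.47.123.214 AND mask = 33.47.123.208
No, different subnets (128.108.87.80 vs 33.47.123.208)


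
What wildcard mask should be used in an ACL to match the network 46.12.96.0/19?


Subnet mask: 255.255.224.0
Wildcard = 255.255.255.255 - subnet mask
255 - 255 = 0
255 - 255 = 0
255 - 224 = 31
255 - 0 = 255
Wildcard: 0.0.31.255


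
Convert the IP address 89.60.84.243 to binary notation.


89 = 01011001
60 = 00111100
84 = 01010100
243 = 11110011
Binary: 01011001.00111100.01010100.11110011


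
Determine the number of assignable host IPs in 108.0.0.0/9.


Host bits = 32 - 9 = 23
Total addresses = 2^23 = 8388608
Usable = total - 2 (network and broadcast)
Usable hosts: 8388606


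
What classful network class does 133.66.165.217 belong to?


First octet: 133
Binary: 10000101
10xxxxxx -> Class B (128-191)
Class B, default mask 255.255.0.0 (/16)


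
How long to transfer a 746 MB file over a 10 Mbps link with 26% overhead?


Effective throughput = 10 * (1 - 26/100) = 7.4 Mbps
File size in Mb = 746 * 8 = 5968 Mb
Time = 5968 / 7.4
Time = 806.4865 seconds


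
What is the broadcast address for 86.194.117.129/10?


Network: 86.192.0.0/10
Host bits = 22
Set all host bits to 1:
Broadcast: 86.255.255.255


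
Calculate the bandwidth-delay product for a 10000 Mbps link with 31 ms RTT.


BDP = bandwidth * RTT
= 10000 Mbps * 31 ms
= 10000 * 1e6 * 31 / 1000 bits
= 310000000 bits
= 38750000 bytes
= 37841.7969 KB
BDP = 310000000 bits (38750000 bytes)


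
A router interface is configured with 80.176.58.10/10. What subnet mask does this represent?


/10 means 10 network bits, 22 host bits
Binary: 11111111110000000000000000000000
Mask: 255.192.0.0


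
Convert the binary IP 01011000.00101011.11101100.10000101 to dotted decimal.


01011000 = 88
00101011 = 43
11101100 = 236
10000101 = 133
IP: 88.43.236.133


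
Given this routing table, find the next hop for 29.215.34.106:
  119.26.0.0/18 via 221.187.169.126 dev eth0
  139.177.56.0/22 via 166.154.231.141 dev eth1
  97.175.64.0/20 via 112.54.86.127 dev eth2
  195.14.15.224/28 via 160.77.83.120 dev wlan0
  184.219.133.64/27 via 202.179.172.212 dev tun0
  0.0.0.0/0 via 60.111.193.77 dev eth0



Longest prefix match for 29.215.34.106:
  /18 119.26.0.0: no
  /22 139.177.56.0: no
  /20 97.175.64.0: no
  /28 195.14.15.224: no
  /27 184.219.133.64: no
  /0 0.0.0.0: MATCH
Selected: next-hop 60.111.193.77 via eth0 (matched /0)


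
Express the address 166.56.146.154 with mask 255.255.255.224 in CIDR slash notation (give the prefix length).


Binary: 11111111.11111111.11111111.11100000
Count leading 1s
Prefix: /27
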